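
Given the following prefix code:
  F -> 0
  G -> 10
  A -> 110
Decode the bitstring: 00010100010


Decoding step by step:
Bits 0 -> F
Bits 0 -> F
Bits 0 -> F
Bits 10 -> G
Bits 10 -> G
Bits 0 -> F
Bits 0 -> F
Bits 10 -> G


Decoded message: FFFGGFFG


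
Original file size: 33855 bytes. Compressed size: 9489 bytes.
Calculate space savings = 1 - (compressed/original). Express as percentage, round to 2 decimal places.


ratio = compressed/original = 9489/33855 = 0.280284
savings = 1 - ratio = 1 - 0.280284 = 0.719716
as a percentage: 0.719716 * 100 = 71.97%

Space savings = 1 - 9489/33855 = 71.97%


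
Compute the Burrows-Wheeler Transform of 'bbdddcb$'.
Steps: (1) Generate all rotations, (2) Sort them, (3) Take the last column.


Rotations (sorted):
  0: $bbdddcb -> last char: b
  1: b$bbdddc -> last char: c
  2: bbdddcb$ -> last char: $
  3: bdddcb$b -> last char: b
  4: cb$bbddd -> last char: d
  5: dcb$bbdd -> last char: d
  6: ddcb$bbd -> last char: d
  7: dddcb$bb -> last char: b


BWT = bc$bdddb


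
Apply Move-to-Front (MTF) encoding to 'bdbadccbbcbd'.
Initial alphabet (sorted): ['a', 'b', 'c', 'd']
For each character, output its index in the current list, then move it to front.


MTF encoding:
'b': index 1 in ['a', 'b', 'c', 'd'] -> ['b', 'a', 'c', 'd']
'd': index 3 in ['b', 'a', 'c', 'd'] -> ['d', 'b', 'a', 'c']
'b': index 1 in ['d', 'b', 'a', 'c'] -> ['b', 'd', 'a', 'c']
'a': index 2 in ['b', 'd', 'a', 'c'] -> ['a', 'b', 'd', 'c']
'd': index 2 in ['a', 'b', 'd', 'c'] -> ['d', 'a', 'b', 'c']
'c': index 3 in ['d', 'a', 'b', 'c'] -> ['c', 'd', 'a', 'b']
'c': index 0 in ['c', 'd', 'a', 'b'] -> ['c', 'd', 'a', 'b']
'b': index 3 in ['c', 'd', 'a', 'b'] -> ['b', 'c', 'd', 'a']
'b': index 0 in ['b', 'c', 'd', 'a'] -> ['b', 'c', 'd', 'a']
'c': index 1 in ['b', 'c', 'd', 'a'] -> ['c', 'b', 'd', 'a']
'b': index 1 in ['c', 'b', 'd', 'a'] -> ['b', 'c', 'd', 'a']
'd': index 2 in ['b', 'c', 'd', 'a'] -> ['d', 'b', 'c', 'a']


Output: [1, 3, 1, 2, 2, 3, 0, 3, 0, 1, 1, 2]


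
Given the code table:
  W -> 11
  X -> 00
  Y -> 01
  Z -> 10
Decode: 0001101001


Decoding:
00 -> X
01 -> Y
10 -> Z
10 -> Z
01 -> Y


Result: XYZZY


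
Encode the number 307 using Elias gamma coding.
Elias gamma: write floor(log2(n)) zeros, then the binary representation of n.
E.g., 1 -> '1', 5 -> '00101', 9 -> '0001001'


num_bits = floor(log2(307)) + 1 = 9
leading_zeros = num_bits - 1 = 8
binary(307) = 100110011

Elias gamma(307) = '00000000' + '100110011' = 00000000100110011 (17 bits)


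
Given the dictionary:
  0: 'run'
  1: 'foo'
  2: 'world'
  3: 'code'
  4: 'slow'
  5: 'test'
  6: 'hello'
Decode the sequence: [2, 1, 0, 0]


Look up each index in the dictionary:
  2 -> 'world'
  1 -> 'foo'
  0 -> 'run'
  0 -> 'run'

Decoded: "world foo run run"


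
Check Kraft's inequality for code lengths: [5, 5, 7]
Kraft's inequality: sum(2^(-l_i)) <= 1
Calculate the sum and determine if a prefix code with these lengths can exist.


Sum = 2^(-5) + 2^(-5) + 2^(-7)
    = 0.03125 + 0.03125 + 0.0078125
    = 9/128 = 0.0703125
Since 0.0703125 <= 1, Kraft's inequality IS satisfied.
A prefix code with these lengths CAN exist.

Kraft sum = 0.0703125. Satisfied.


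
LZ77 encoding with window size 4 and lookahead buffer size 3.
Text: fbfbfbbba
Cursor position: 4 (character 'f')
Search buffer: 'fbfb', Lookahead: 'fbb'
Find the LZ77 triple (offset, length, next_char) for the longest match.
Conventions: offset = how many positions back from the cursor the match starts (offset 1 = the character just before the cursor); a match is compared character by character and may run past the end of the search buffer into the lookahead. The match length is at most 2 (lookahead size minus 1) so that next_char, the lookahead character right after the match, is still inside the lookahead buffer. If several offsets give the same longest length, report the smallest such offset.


Try each offset into the search buffer:
  offset=1 (pos 3, char 'b'): match length 0
  offset=2 (pos 2, char 'f'): match length 2
  offset=3 (pos 1, char 'b'): match length 0
  offset=4 (pos 0, char 'f'): match length 2
Longest match has length 2, found at offsets 2, 4; take the smallest, offset 2.
next_char = character at position 4 + 2 = 6 -> 'b'

Best match: offset=2, length=2 (matching 'fb' starting at position 2)
LZ77 triple: (2, 2, 'b')


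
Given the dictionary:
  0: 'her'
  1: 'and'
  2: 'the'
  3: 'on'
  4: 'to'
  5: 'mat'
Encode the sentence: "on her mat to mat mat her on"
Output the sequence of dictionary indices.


Look up each word in the dictionary:
  'on' -> 3
  'her' -> 0
  'mat' -> 5
  'to' -> 4
  'mat' -> 5
  'mat' -> 5
  'her' -> 0
  'on' -> 3

Encoded: [3, 0, 5, 4, 5, 5, 0, 3]


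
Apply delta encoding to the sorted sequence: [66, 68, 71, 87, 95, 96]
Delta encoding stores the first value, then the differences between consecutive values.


First value: 66
Deltas:
  68 - 66 = 2
  71 - 68 = 3
  87 - 71 = 16
  95 - 87 = 8
  96 - 95 = 1


Delta encoded: [66, 2, 3, 16, 8, 1]


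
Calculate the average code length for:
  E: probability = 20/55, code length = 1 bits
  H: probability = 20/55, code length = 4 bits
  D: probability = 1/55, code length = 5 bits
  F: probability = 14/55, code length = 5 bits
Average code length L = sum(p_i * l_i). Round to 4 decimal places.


Weighted contributions p_i * l_i:
  E: (20/55) * 1 = 20/55
  H: (20/55) * 4 = 80/55
  D: (1/55) * 5 = 5/55
  F: (14/55) * 5 = 70/55
Sum = (20 + 80 + 5 + 70)/55 = 175/55

L = 175/55 = 3.1818 bits/symbol


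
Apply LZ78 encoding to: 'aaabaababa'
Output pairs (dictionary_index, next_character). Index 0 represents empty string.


LZ78 encoding steps:
Dictionary: {0: ''}
Step 1: w='' (idx 0), next='a' -> output (0, 'a'), add 'a' as idx 1
Step 2: w='a' (idx 1), next='a' -> output (1, 'a'), add 'aa' as idx 2
Step 3: w='' (idx 0), next='b' -> output (0, 'b'), add 'b' as idx 3
Step 4: w='aa' (idx 2), next='b' -> output (2, 'b'), add 'aab' as idx 4
Step 5: w='a' (idx 1), next='b' -> output (1, 'b'), add 'ab' as idx 5
Step 6: w='a' (idx 1), end of input -> output (1, '')


Encoded: [(0, 'a'), (1, 'a'), (0, 'b'), (2, 'b'), (1, 'b'), (1, '')]


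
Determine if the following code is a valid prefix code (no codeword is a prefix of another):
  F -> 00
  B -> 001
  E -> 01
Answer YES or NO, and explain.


Checking each pair (does one codeword prefix another?):
  F='00' vs B='001': prefix -- VIOLATION

NO -- this is NOT a valid prefix code. F (00) is a prefix of B (001).


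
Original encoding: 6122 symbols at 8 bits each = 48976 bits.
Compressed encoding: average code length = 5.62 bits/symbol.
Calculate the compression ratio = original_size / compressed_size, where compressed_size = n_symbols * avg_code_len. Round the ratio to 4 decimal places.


original_size = n_symbols * orig_bits = 6122 * 8 = 48976 bits
compressed_size = n_symbols * avg_code_len = 6122 * 5.62 = 34405.64 bits
ratio = original_size / compressed_size = 48976 / 34405.64 = 1.4235

Compression ratio = 1.4235


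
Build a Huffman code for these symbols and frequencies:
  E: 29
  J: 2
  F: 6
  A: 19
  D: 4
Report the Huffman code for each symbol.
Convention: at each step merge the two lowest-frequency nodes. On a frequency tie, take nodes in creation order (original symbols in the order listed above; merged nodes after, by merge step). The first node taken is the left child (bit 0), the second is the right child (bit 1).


Huffman tree construction:
Step 1: Merge J(2) + D(4) = 6
Step 2: Merge F(6) + (J+D)(6) = 12
Step 3: Merge (F+(J+D))(12) + A(19) = 31
Step 4: Merge E(29) + ((F+(J+D))+A)(31) = 60
Read each symbol's code off the tree from the root (left child = 0, right child = 1).

Codes:
  E: 0 (length 1)
  J: 1010 (length 4)
  F: 100 (length 3)
  A: 11 (length 2)
  D: 1011 (length 4)
Average code length: 109/60 = 1.8167 bits/symbol


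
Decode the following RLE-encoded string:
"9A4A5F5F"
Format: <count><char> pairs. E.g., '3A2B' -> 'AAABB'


Expanding each <count><char> pair:
  9A -> 'AAAAAAAAA'
  4A -> 'AAAA'
  5F -> 'FFFFF'
  5F -> 'FFFFF'

Decoded = AAAAAAAAAAAAAFFFFFFFFFF


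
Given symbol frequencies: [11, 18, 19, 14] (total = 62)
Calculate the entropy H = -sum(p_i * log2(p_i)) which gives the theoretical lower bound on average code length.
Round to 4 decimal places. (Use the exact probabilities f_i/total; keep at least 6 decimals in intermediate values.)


Per-symbol terms -p_i * log2(p_i) with p_i = f_i/62:
  p = 11/62 = 0.177419: log2(p) = -2.494765, -p*log2(p) = 0.442620
  p = 18/62 = 0.290323: log2(p) = -1.784271, -p*log2(p) = 0.518014
  p = 19/62 = 0.306452: log2(p) = -1.706269, -p*log2(p) = 0.522889
  p = 14/62 = 0.225806: log2(p) = -2.146841, -p*log2(p) = 0.484771
H = 0.442620 + 0.518014 + 0.522889 + 0.484771 = 1.968294

H = 1.9683 bits/symbol


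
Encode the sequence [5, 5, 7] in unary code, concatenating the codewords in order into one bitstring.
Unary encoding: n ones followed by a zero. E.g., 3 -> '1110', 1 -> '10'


Encode each number as n ones followed by a terminating 0:
  5 -> 111110 (6 bits)
  5 -> 111110 (6 bits)
  7 -> 11111110 (8 bits)
Total length = 6 + 6 + 8 = 20 bits.

Unary([5, 5, 7]) = 11111011111011111110 (20 bits)


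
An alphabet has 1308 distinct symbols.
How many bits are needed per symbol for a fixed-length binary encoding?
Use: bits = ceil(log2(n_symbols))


log2(1308) = 10.3531
Bracket: 2^10 = 1024 < 1308 <= 2^11 = 2048
So ceil(log2(1308)) = 11

bits = ceil(log2(1308)) = ceil(10.3531) = 11 bits


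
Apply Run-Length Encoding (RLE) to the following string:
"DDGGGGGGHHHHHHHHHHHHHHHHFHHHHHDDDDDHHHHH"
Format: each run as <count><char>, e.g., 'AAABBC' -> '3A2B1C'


Scanning runs left to right:
  i=0: run of 'D' x 2 -> '2D'
  i=2: run of 'G' x 6 -> '6G'
  i=8: run of 'H' x 16 -> '16H'
  i=24: run of 'F' x 1 -> '1F'
  i=25: run of 'H' x 5 -> '5H'
  i=30: run of 'D' x 5 -> '5D'
  i=35: run of 'H' x 5 -> '5H'

RLE = 2D6G16H1F5H5D5H


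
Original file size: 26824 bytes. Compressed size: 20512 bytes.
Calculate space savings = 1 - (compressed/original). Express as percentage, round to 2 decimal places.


ratio = compressed/original = 20512/26824 = 0.764688
savings = 1 - ratio = 1 - 0.764688 = 0.235312
as a percentage: 0.235312 * 100 = 23.53%

Space savings = 1 - 20512/26824 = 23.53%


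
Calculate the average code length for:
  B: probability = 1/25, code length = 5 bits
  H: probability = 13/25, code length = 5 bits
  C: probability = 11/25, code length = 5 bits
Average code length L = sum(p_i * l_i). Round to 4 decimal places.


Weighted contributions p_i * l_i:
  B: (1/25) * 5 = 5/25
  H: (13/25) * 5 = 65/25
  C: (11/25) * 5 = 55/25
Sum = (5 + 65 + 55)/25 = 125/25

L = 125/25 = 5.0000 bits/symbol


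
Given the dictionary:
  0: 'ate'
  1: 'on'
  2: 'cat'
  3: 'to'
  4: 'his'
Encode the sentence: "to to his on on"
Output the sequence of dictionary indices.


Look up each word in the dictionary:
  'to' -> 3
  'to' -> 3
  'his' -> 4
  'on' -> 1
  'on' -> 1

Encoded: [3, 3, 4, 1, 1]


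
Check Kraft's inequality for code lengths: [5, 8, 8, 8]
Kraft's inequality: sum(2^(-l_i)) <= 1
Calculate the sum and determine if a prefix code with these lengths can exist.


Sum = 2^(-5) + 2^(-8) + 2^(-8) + 2^(-8)
    = 0.03125 + 0.00390625 + 0.00390625 + 0.00390625
    = 11/256 = 0.04296875
Since 0.04296875 <= 1, Kraft's inequality IS satisfied.
A prefix code with these lengths CAN exist.

Kraft sum = 0.04296875. Satisfied.


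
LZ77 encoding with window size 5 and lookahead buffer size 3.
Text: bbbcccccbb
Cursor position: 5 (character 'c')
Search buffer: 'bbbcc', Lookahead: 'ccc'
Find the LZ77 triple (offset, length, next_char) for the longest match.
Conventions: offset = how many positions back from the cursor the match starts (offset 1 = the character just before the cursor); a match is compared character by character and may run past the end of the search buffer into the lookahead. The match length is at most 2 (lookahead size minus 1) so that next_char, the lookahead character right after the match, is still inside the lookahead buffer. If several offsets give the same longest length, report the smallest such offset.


Try each offset into the search buffer:
  offset=1 (pos 4, char 'c'): match length 2
  offset=2 (pos 3, char 'c'): match length 2
  offset=3 (pos 2, char 'b'): match length 0
  offset=4 (pos 1, char 'b'): match length 0
  offset=5 (pos 0, char 'b'): match length 0
Longest match has length 2, found at offsets 1, 2; take the smallest, offset 1.
next_char = character at position 5 + 2 = 7 -> 'c'

Best match: offset=1, length=2 (matching 'cc' starting at position 4)
LZ77 triple: (1, 2, 'c')


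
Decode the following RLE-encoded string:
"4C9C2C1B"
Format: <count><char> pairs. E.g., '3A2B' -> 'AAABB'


Expanding each <count><char> pair:
  4C -> 'CCCC'
  9C -> 'CCCCCCCCC'
  2C -> 'CC'
  1B -> 'B'

Decoded = CCCCCCCCCCCCCCCB


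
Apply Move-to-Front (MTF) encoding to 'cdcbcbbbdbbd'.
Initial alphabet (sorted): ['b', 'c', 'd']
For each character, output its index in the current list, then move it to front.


MTF encoding:
'c': index 1 in ['b', 'c', 'd'] -> ['c', 'b', 'd']
'd': index 2 in ['c', 'b', 'd'] -> ['d', 'c', 'b']
'c': index 1 in ['d', 'c', 'b'] -> ['c', 'd', 'b']
'b': index 2 in ['c', 'd', 'b'] -> ['b', 'c', 'd']
'c': index 1 in ['b', 'c', 'd'] -> ['c', 'b', 'd']
'b': index 1 in ['c', 'b', 'd'] -> ['b', 'c', 'd']
'b': index 0 in ['b', 'c', 'd'] -> ['b', 'c', 'd']
'b': index 0 in ['b', 'c', 'd'] -> ['b', 'c', 'd']
'd': index 2 in ['b', 'c', 'd'] -> ['d', 'b', 'c']
'b': index 1 in ['d', 'b', 'c'] -> ['b', 'd', 'c']
'b': index 0 in ['b', 'd', 'c'] -> ['b', 'd', 'c']
'd': index 1 in ['b', 'd', 'c'] -> ['d', 'b', 'c']


Output: [1, 2, 1, 2, 1, 1, 0, 0, 2, 1, 0, 1]


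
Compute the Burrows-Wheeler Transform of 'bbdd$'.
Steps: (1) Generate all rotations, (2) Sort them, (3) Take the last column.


Rotations (sorted):
  0: $bbdd -> last char: d
  1: bbdd$ -> last char: $
  2: bdd$b -> last char: b
  3: d$bbd -> last char: d
  4: dd$bb -> last char: b


BWT = d$bdb


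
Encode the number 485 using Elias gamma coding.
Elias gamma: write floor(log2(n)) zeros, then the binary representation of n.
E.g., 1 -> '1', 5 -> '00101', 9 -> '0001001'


num_bits = floor(log2(485)) + 1 = 9
leading_zeros = num_bits - 1 = 8
binary(485) = 111100101

Elias gamma(485) = '00000000' + '111100101' = 00000000111100101 (17 bits)


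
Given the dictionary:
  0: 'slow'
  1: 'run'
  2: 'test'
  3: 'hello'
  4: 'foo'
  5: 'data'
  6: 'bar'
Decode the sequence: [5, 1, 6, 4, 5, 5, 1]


Look up each index in the dictionary:
  5 -> 'data'
  1 -> 'run'
  6 -> 'bar'
  4 -> 'foo'
  5 -> 'data'
  5 -> 'data'
  1 -> 'run'

Decoded: "data run bar foo data data run"


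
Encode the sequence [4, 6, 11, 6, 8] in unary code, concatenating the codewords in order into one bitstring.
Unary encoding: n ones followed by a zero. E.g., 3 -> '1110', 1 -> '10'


Encode each number as n ones followed by a terminating 0:
  4 -> 11110 (5 bits)
  6 -> 1111110 (7 bits)
  11 -> 111111111110 (12 bits)
  6 -> 1111110 (7 bits)
  8 -> 111111110 (9 bits)
Total length = 5 + 7 + 12 + 7 + 9 = 40 bits.

Unary([4, 6, 11, 6, 8]) = 1111011111101111111111101111110111111110 (40 bits)


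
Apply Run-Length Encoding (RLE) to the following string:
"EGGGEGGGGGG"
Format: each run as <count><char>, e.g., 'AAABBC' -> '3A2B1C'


Scanning runs left to right:
  i=0: run of 'E' x 1 -> '1E'
  i=1: run of 'G' x 3 -> '3G'
  i=4: run of 'E' x 1 -> '1E'
  i=5: run of 'G' x 6 -> '6G'

RLE = 1E3G1E6G


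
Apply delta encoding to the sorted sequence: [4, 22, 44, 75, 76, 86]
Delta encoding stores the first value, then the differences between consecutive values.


First value: 4
Deltas:
  22 - 4 = 18
  44 - 22 = 22
  75 - 44 = 31
  76 - 75 = 1
  86 - 76 = 10


Delta encoded: [4, 18, 22, 31, 1, 10]


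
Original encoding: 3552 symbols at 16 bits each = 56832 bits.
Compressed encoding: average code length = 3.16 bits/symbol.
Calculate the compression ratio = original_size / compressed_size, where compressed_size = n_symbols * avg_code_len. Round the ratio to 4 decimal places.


original_size = n_symbols * orig_bits = 3552 * 16 = 56832 bits
compressed_size = n_symbols * avg_code_len = 3552 * 3.16 = 11224.32 bits
ratio = original_size / compressed_size = 56832 / 11224.32 = 5.0633

Compression ratio = 5.0633


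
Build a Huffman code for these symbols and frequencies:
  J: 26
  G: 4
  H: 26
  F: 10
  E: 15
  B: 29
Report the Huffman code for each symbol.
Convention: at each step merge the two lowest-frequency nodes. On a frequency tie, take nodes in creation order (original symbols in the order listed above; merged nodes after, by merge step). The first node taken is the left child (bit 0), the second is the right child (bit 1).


Huffman tree construction:
Step 1: Merge G(4) + F(10) = 14
Step 2: Merge (G+F)(14) + E(15) = 29
Step 3: Merge J(26) + H(26) = 52
Step 4: Merge B(29) + ((G+F)+E)(29) = 58
Step 5: Merge (J+H)(52) + (B+((G+F)+E))(58) = 110
Read each symbol's code off the tree from the root (left child = 0, right child = 1).

Codes:
  J: 00 (length 2)
  G: 1100 (length 4)
  H: 01 (length 2)
  F: 1101 (length 4)
  E: 111 (length 3)
  B: 10 (length 2)
Average code length: 263/110 = 2.3909 bits/symbol


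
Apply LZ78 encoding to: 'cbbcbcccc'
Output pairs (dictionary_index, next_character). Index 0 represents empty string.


LZ78 encoding steps:
Dictionary: {0: ''}
Step 1: w='' (idx 0), next='c' -> output (0, 'c'), add 'c' as idx 1
Step 2: w='' (idx 0), next='b' -> output (0, 'b'), add 'b' as idx 2
Step 3: w='b' (idx 2), next='c' -> output (2, 'c'), add 'bc' as idx 3
Step 4: w='bc' (idx 3), next='c' -> output (3, 'c'), add 'bcc' as idx 4
Step 5: w='c' (idx 1), next='c' -> output (1, 'c'), add 'cc' as idx 5


Encoded: [(0, 'c'), (0, 'b'), (2, 'c'), (3, 'c'), (1, 'c')]


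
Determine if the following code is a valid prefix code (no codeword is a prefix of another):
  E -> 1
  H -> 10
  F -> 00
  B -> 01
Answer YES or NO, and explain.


Checking each pair (does one codeword prefix another?):
  E='1' vs H='10': prefix -- VIOLATION

NO -- this is NOT a valid prefix code. E (1) is a prefix of H (10).


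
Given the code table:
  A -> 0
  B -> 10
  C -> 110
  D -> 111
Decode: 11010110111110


Decoding:
110 -> C
10 -> B
110 -> C
111 -> D
110 -> C


Result: CBCDC


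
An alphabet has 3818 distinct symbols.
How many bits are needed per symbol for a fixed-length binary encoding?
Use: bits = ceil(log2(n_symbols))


log2(3818) = 11.8986
Bracket: 2^11 = 2048 < 3818 <= 2^12 = 4096
So ceil(log2(3818)) = 12

bits = ceil(log2(3818)) = ceil(11.8986) = 12 bits


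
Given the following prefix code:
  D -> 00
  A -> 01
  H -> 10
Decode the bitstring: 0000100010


Decoding step by step:
Bits 00 -> D
Bits 00 -> D
Bits 10 -> H
Bits 00 -> D
Bits 10 -> H


Decoded message: DDHDH


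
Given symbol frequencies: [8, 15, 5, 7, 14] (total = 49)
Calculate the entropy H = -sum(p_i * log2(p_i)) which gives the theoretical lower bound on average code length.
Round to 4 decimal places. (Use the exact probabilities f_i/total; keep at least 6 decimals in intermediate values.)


Per-symbol terms -p_i * log2(p_i) with p_i = f_i/49:
  p = 8/49 = 0.163265: log2(p) = -2.614710, -p*log2(p) = 0.426891
  p = 15/49 = 0.306122: log2(p) = -1.707819, -p*log2(p) = 0.522802
  p = 5/49 = 0.102041: log2(p) = -3.292782, -p*log2(p) = 0.335998
  p = 7/49 = 0.142857: log2(p) = -2.807355, -p*log2(p) = 0.401051
  p = 14/49 = 0.285714: log2(p) = -1.807355, -p*log2(p) = 0.516387
H = 0.426891 + 0.522802 + 0.335998 + 0.401051 + 0.516387 = 2.203129

H = 2.2031 bits/symbol


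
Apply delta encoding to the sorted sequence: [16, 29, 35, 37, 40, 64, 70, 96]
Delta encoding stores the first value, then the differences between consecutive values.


First value: 16
Deltas:
  29 - 16 = 13
  35 - 29 = 6
  37 - 35 = 2
  40 - 37 = 3
  64 - 40 = 24
  70 - 64 = 6
  96 - 70 = 26


Delta encoded: [16, 13, 6, 2, 3, 24, 6, 26]


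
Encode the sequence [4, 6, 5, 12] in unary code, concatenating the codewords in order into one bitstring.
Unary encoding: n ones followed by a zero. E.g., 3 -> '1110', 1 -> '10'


Encode each number as n ones followed by a terminating 0:
  4 -> 11110 (5 bits)
  6 -> 1111110 (7 bits)
  5 -> 111110 (6 bits)
  12 -> 1111111111110 (13 bits)
Total length = 5 + 7 + 6 + 13 = 31 bits.

Unary([4, 6, 5, 12]) = 1111011111101111101111111111110 (31 bits)


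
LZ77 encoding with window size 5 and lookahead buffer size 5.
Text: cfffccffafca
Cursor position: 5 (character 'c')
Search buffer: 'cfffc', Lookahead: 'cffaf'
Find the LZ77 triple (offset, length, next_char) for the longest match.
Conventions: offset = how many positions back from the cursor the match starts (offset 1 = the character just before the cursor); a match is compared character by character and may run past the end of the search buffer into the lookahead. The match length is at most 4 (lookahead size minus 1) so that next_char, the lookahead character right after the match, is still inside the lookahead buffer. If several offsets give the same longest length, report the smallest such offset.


Try each offset into the search buffer:
  offset=1 (pos 4, char 'c'): match length 1
  offset=2 (pos 3, char 'f'): match length 0
  offset=3 (pos 2, char 'f'): match length 0
  offset=4 (pos 1, char 'f'): match length 0
  offset=5 (pos 0, char 'c'): match length 3
Longest match has length 3 at offset 5.
next_char = character at position 5 + 3 = 8 -> 'a'

Best match: offset=5, length=3 (matching 'cff' starting at position 0)
LZ77 triple: (5, 3, 'a')


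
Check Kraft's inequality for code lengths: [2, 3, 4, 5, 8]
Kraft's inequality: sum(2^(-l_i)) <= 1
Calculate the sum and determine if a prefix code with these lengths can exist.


Sum = 2^(-2) + 2^(-3) + 2^(-4) + 2^(-5) + 2^(-8)
    = 0.25 + 0.125 + 0.0625 + 0.03125 + 0.00390625
    = 121/256 = 0.47265625
Since 0.47265625 <= 1, Kraft's inequality IS satisfied.
A prefix code with these lengths CAN exist.

Kraft sum = 0.47265625. Satisfied.


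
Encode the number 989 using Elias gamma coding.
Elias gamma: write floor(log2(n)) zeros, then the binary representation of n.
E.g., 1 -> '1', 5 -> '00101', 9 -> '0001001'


num_bits = floor(log2(989)) + 1 = 10
leading_zeros = num_bits - 1 = 9
binary(989) = 1111011101

Elias gamma(989) = '000000000' + '1111011101' = 0000000001111011101 (19 bits)


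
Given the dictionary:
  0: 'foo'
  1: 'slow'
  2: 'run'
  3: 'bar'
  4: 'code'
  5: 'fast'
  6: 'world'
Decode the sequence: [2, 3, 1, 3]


Look up each index in the dictionary:
  2 -> 'run'
  3 -> 'bar'
  1 -> 'slow'
  3 -> 'bar'

Decoded: "run bar slow bar"


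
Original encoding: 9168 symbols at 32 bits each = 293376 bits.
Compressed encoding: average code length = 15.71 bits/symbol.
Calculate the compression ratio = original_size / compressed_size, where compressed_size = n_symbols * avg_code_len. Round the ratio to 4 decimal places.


original_size = n_symbols * orig_bits = 9168 * 32 = 293376 bits
compressed_size = n_symbols * avg_code_len = 9168 * 15.71 = 144029.28 bits
ratio = original_size / compressed_size = 293376 / 144029.28 = 2.0369

Compression ratio = 2.0369


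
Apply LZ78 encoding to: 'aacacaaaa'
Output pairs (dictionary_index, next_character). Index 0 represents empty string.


LZ78 encoding steps:
Dictionary: {0: ''}
Step 1: w='' (idx 0), next='a' -> output (0, 'a'), add 'a' as idx 1
Step 2: w='a' (idx 1), next='c' -> output (1, 'c'), add 'ac' as idx 2
Step 3: w='ac' (idx 2), next='a' -> output (2, 'a'), add 'aca' as idx 3
Step 4: w='a' (idx 1), next='a' -> output (1, 'a'), add 'aa' as idx 4
Step 5: w='a' (idx 1), end of input -> output (1, '')


Encoded: [(0, 'a'), (1, 'c'), (2, 'a'), (1, 'a'), (1, '')]


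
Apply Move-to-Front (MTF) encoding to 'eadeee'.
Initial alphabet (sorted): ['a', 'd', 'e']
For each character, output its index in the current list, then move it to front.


MTF encoding:
'e': index 2 in ['a', 'd', 'e'] -> ['e', 'a', 'd']
'a': index 1 in ['e', 'a', 'd'] -> ['a', 'e', 'd']
'd': index 2 in ['a', 'e', 'd'] -> ['d', 'a', 'e']
'e': index 2 in ['d', 'a', 'e'] -> ['e', 'd', 'a']
'e': index 0 in ['e', 'd', 'a'] -> ['e', 'd', 'a']
'e': index 0 in ['e', 'd', 'a'] -> ['e', 'd', 'a']


Output: [2, 1, 2, 2, 0, 0]


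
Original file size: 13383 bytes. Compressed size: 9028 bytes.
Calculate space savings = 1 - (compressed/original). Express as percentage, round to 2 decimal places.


ratio = compressed/original = 9028/13383 = 0.674587
savings = 1 - ratio = 1 - 0.674587 = 0.325413
as a percentage: 0.325413 * 100 = 32.54%

Space savings = 1 - 9028/13383 = 32.54%


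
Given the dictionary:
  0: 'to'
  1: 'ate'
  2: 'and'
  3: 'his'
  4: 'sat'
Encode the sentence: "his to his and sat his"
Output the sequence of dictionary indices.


Look up each word in the dictionary:
  'his' -> 3
  'to' -> 0
  'his' -> 3
  'and' -> 2
  'sat' -> 4
  'his' -> 3

Encoded: [3, 0, 3, 2, 4, 3]


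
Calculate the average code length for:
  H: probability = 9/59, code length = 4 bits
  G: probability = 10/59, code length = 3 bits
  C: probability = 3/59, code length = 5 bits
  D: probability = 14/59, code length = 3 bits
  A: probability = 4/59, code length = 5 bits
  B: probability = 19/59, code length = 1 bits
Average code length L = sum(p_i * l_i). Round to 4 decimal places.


Weighted contributions p_i * l_i:
  H: (9/59) * 4 = 36/59
  G: (10/59) * 3 = 30/59
  C: (3/59) * 5 = 15/59
  D: (14/59) * 3 = 42/59
  A: (4/59) * 5 = 20/59
  B: (19/59) * 1 = 19/59
Sum = (36 + 30 + 15 + 42 + 20 + 19)/59 = 162/59

L = 162/59 = 2.7458 bits/symbol


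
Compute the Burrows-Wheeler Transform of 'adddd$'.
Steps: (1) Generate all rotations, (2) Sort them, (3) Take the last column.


Rotations (sorted):
  0: $adddd -> last char: d
  1: adddd$ -> last char: $
  2: d$addd -> last char: d
  3: dd$add -> last char: d
  4: ddd$ad -> last char: d
  5: dddd$a -> last char: a


BWT = d$ddda


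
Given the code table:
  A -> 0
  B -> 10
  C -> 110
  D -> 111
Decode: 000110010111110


Decoding:
0 -> A
0 -> A
0 -> A
110 -> C
0 -> A
10 -> B
111 -> D
110 -> C


Result: AAACABDC


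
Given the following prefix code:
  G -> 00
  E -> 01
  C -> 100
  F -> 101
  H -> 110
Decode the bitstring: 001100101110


Decoding step by step:
Bits 00 -> G
Bits 110 -> H
Bits 01 -> E
Bits 01 -> E
Bits 110 -> H


Decoded message: GHEEH


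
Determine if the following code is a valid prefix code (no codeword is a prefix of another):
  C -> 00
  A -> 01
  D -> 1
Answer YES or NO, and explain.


Checking each pair (does one codeword prefix another?):
  C='00' vs A='01': no prefix
  C='00' vs D='1': no prefix
  A='01' vs C='00': no prefix
  A='01' vs D='1': no prefix
  D='1' vs C='00': no prefix
  D='1' vs A='01': no prefix
No violation found over all pairs.

YES -- this is a valid prefix code. No codeword is a prefix of any other codeword.


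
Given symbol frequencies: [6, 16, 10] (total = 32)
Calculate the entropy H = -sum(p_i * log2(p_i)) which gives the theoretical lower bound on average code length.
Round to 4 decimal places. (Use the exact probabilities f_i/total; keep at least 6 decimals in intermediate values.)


Per-symbol terms -p_i * log2(p_i) with p_i = f_i/32:
  p = 6/32 = 0.187500: log2(p) = -2.415037, -p*log2(p) = 0.452820
  p = 16/32 = 0.500000: log2(p) = -1.000000, -p*log2(p) = 0.500000
  p = 10/32 = 0.312500: log2(p) = -1.678072, -p*log2(p) = 0.524397
H = 0.452820 + 0.500000 + 0.524397 = 1.477217

H = 1.4772 bits/symbol


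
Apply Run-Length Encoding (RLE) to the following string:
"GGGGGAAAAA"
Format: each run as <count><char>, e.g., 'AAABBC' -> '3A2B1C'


Scanning runs left to right:
  i=0: run of 'G' x 5 -> '5G'
  i=5: run of 'A' x 5 -> '5A'

RLE = 5G5A


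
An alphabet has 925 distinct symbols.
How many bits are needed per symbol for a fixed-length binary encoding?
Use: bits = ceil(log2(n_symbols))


log2(925) = 9.8533
Bracket: 2^9 = 512 < 925 <= 2^10 = 1024
So ceil(log2(925)) = 10

bits = ceil(log2(925)) = ceil(9.8533) = 10 bits


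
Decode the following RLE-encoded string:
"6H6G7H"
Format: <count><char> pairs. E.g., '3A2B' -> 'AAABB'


Expanding each <count><char> pair:
  6H -> 'HHHHHH'
  6G -> 'GGGGGG'
  7H -> 'HHHHHHH'

Decoded = HHHHHHGGGGGGHHHHHHH


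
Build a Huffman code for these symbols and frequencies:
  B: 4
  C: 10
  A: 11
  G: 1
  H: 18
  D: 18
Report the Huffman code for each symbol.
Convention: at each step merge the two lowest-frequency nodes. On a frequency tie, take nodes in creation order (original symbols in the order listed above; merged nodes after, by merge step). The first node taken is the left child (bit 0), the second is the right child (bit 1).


Huffman tree construction:
Step 1: Merge G(1) + B(4) = 5
Step 2: Merge (G+B)(5) + C(10) = 15
Step 3: Merge A(11) + ((G+B)+C)(15) = 26
Step 4: Merge H(18) + D(18) = 36
Step 5: Merge (A+((G+B)+C))(26) + (H+D)(36) = 62
Read each symbol's code off the tree from the root (left child = 0, right child = 1).

Codes:
  B: 0101 (length 4)
  C: 011 (length 3)
  A: 00 (length 2)
  G: 0100 (length 4)
  H: 10 (length 2)
  D: 11 (length 2)
Average code length: 144/62 = 2.3226 bits/symbol


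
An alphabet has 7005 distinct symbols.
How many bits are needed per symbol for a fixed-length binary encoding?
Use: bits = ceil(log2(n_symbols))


log2(7005) = 12.7742
Bracket: 2^12 = 4096 < 7005 <= 2^13 = 8192
So ceil(log2(7005)) = 13

bits = ceil(log2(7005)) = ceil(12.7742) = 13 bits


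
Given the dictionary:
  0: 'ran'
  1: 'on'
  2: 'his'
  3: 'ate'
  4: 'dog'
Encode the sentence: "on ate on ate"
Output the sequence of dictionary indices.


Look up each word in the dictionary:
  'on' -> 1
  'ate' -> 3
  'on' -> 1
  'ate' -> 3

Encoded: [1, 3, 1, 3]


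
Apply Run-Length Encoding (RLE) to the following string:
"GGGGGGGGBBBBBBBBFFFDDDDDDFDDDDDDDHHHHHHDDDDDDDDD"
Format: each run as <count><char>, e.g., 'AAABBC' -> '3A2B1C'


Scanning runs left to right:
  i=0: run of 'G' x 8 -> '8G'
  i=8: run of 'B' x 8 -> '8B'
  i=16: run of 'F' x 3 -> '3F'
  i=19: run of 'D' x 6 -> '6D'
  i=25: run of 'F' x 1 -> '1F'
  i=26: run of 'D' x 7 -> '7D'
  i=33: run of 'H' x 6 -> '6H'
  i=39: run of 'D' x 9 -> '9D'

RLE = 8G8B3F6D1F7D6H9D


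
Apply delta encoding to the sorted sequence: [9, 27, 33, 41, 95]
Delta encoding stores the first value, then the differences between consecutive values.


First value: 9
Deltas:
  27 - 9 = 18
  33 - 27 = 6
  41 - 33 = 8
  95 - 41 = 54


Delta encoded: [9, 18, 6, 8, 54]


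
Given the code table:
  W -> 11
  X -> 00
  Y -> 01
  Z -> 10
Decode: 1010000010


Decoding:
10 -> Z
10 -> Z
00 -> X
00 -> X
10 -> Z


Result: ZZXXZ


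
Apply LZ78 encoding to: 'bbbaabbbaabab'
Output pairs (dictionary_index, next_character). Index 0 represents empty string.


LZ78 encoding steps:
Dictionary: {0: ''}
Step 1: w='' (idx 0), next='b' -> output (0, 'b'), add 'b' as idx 1
Step 2: w='b' (idx 1), next='b' -> output (1, 'b'), add 'bb' as idx 2
Step 3: w='' (idx 0), next='a' -> output (0, 'a'), add 'a' as idx 3
Step 4: w='a' (idx 3), next='b' -> output (3, 'b'), add 'ab' as idx 4
Step 5: w='bb' (idx 2), next='a' -> output (2, 'a'), add 'bba' as idx 5
Step 6: w='ab' (idx 4), next='a' -> output (4, 'a'), add 'aba' as idx 6
Step 7: w='b' (idx 1), end of input -> output (1, '')


Encoded: [(0, 'b'), (1, 'b'), (0, 'a'), (3, 'b'), (2, 'a'), (4, 'a'), (1, '')]


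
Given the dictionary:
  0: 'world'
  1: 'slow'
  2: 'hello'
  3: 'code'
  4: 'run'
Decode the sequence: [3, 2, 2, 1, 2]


Look up each index in the dictionary:
  3 -> 'code'
  2 -> 'hello'
  2 -> 'hello'
  1 -> 'slow'
  2 -> 'hello'

Decoded: "code hello hello slow hello"


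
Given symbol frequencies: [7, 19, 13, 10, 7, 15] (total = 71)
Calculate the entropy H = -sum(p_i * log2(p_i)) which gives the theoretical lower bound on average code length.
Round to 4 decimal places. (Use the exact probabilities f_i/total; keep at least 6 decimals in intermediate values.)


Per-symbol terms -p_i * log2(p_i) with p_i = f_i/71:
  p = 7/71 = 0.098592: log2(p) = -3.342392, -p*log2(p) = 0.329532
  p = 19/71 = 0.267606: log2(p) = -1.901820, -p*log2(p) = 0.508938
  p = 13/71 = 0.183099: log2(p) = -2.449307, -p*log2(p) = 0.448465
  p = 10/71 = 0.140845: log2(p) = -2.827819, -p*log2(p) = 0.398284
  p = 7/71 = 0.098592: log2(p) = -3.342392, -p*log2(p) = 0.329532
  p = 15/71 = 0.211268: log2(p) = -2.242857, -p*log2(p) = 0.473843
H = 0.329532 + 0.508938 + 0.448465 + 0.398284 + 0.329532 + 0.473843 = 2.488594

H = 2.4886 bits/symbol


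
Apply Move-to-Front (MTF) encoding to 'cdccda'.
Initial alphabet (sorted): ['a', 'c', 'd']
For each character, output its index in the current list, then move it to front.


MTF encoding:
'c': index 1 in ['a', 'c', 'd'] -> ['c', 'a', 'd']
'd': index 2 in ['c', 'a', 'd'] -> ['d', 'c', 'a']
'c': index 1 in ['d', 'c', 'a'] -> ['c', 'd', 'a']
'c': index 0 in ['c', 'd', 'a'] -> ['c', 'd', 'a']
'd': index 1 in ['c', 'd', 'a'] -> ['d', 'c', 'a']
'a': index 2 in ['d', 'c', 'a'] -> ['a', 'd', 'c']


Output: [1, 2, 1, 0, 1, 2]


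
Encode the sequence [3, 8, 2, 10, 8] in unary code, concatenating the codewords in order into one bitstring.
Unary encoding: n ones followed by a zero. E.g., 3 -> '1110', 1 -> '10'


Encode each number as n ones followed by a terminating 0:
  3 -> 1110 (4 bits)
  8 -> 111111110 (9 bits)
  2 -> 110 (3 bits)
  10 -> 11111111110 (11 bits)
  8 -> 111111110 (9 bits)
Total length = 4 + 9 + 3 + 11 + 9 = 36 bits.

Unary([3, 8, 2, 10, 8]) = 111011111111011011111111110111111110 (36 bits)


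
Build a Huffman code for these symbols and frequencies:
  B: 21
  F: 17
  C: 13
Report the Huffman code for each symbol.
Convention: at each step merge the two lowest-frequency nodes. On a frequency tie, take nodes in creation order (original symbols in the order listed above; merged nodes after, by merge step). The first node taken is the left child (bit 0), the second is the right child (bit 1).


Huffman tree construction:
Step 1: Merge C(13) + F(17) = 30
Step 2: Merge B(21) + (C+F)(30) = 51
Read each symbol's code off the tree from the root (left child = 0, right child = 1).

Codes:
  B: 0 (length 1)
  F: 11 (length 2)
  C: 10 (length 2)
Average code length: 81/51 = 1.5882 bits/symbol


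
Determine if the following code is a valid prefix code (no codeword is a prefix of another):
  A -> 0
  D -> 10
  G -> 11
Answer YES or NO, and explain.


Checking each pair (does one codeword prefix another?):
  A='0' vs D='10': no prefix
  A='0' vs G='11': no prefix
  D='10' vs A='0': no prefix
  D='10' vs G='11': no prefix
  G='11' vs A='0': no prefix
  G='11' vs D='10': no prefix
No violation found over all pairs.

YES -- this is a valid prefix code. No codeword is a prefix of any other codeword.


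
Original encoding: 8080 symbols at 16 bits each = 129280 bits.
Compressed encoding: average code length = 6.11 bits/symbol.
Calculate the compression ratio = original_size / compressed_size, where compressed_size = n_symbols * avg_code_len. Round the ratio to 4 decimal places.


original_size = n_symbols * orig_bits = 8080 * 16 = 129280 bits
compressed_size = n_symbols * avg_code_len = 8080 * 6.11 = 49368.8 bits
ratio = original_size / compressed_size = 129280 / 49368.8 = 2.6187

Compression ratio = 2.6187


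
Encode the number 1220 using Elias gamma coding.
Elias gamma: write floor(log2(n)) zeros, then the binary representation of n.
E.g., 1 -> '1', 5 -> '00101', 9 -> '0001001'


num_bits = floor(log2(1220)) + 1 = 11
leading_zeros = num_bits - 1 = 10
binary(1220) = 10011000100

Elias gamma(1220) = '0000000000' + '10011000100' = 000000000010011000100 (21 bits)


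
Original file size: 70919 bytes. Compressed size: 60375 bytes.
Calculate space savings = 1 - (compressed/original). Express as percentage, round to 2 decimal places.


ratio = compressed/original = 60375/70919 = 0.851323
savings = 1 - ratio = 1 - 0.851323 = 0.148677
as a percentage: 0.148677 * 100 = 14.87%

Space savings = 1 - 60375/70919 = 14.87%


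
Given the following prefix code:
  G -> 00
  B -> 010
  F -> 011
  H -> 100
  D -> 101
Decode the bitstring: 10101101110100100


Decoding step by step:
Bits 101 -> D
Bits 011 -> F
Bits 011 -> F
Bits 101 -> D
Bits 00 -> G
Bits 100 -> H


Decoded message: DFFDGH


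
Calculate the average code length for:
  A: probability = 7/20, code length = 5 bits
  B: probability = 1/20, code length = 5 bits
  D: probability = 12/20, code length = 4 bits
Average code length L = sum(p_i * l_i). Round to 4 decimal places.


Weighted contributions p_i * l_i:
  A: (7/20) * 5 = 35/20
  B: (1/20) * 5 = 5/20
  D: (12/20) * 4 = 48/20
Sum = (35 + 5 + 48)/20 = 88/20

L = 88/20 = 4.4000 bits/symbol


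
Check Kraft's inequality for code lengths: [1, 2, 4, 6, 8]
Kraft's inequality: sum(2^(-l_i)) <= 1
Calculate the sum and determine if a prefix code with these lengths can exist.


Sum = 2^(-1) + 2^(-2) + 2^(-4) + 2^(-6) + 2^(-8)
    = 0.5 + 0.25 + 0.0625 + 0.015625 + 0.00390625
    = 213/256 = 0.83203125
Since 0.83203125 <= 1, Kraft's inequality IS satisfied.
A prefix code with these lengths CAN exist.

Kraft sum = 0.83203125. Satisfied.


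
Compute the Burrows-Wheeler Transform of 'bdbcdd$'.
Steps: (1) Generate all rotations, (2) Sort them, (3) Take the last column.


Rotations (sorted):
  0: $bdbcdd -> last char: d
  1: bcdd$bd -> last char: d
  2: bdbcdd$ -> last char: $
  3: cdd$bdb -> last char: b
  4: d$bdbcd -> last char: d
  5: dbcdd$b -> last char: b
  6: dd$bdbc -> last char: c


BWT = dd$bdbc


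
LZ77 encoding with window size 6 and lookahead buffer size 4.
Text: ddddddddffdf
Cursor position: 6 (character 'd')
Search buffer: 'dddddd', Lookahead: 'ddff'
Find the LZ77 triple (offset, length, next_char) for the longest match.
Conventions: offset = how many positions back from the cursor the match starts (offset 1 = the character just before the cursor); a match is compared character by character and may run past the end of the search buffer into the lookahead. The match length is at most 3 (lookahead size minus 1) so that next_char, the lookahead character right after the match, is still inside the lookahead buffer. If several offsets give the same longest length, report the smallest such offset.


Try each offset into the search buffer:
  offset=1 (pos 5, char 'd'): match length 2
  offset=2 (pos 4, char 'd'): match length 2
  offset=3 (pos 3, char 'd'): match length 2
  offset=4 (pos 2, char 'd'): match length 2
  offset=5 (pos 1, char 'd'): match length 2
  offset=6 (pos 0, char 'd'): match length 2
Longest match has length 2, found at offsets 1, 2, 3, 4, 5, 6; take the smallest, offset 1.
next_char = character at position 6 + 2 = 8 -> 'f'

Best match: offset=1, length=2 (matching 'dd' starting at position 5)
LZ77 triple: (1, 2, 'f')


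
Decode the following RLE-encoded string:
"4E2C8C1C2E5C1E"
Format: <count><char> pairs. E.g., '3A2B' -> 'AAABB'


Expanding each <count><char> pair:
  4E -> 'EEEE'
  2C -> 'CC'
  8C -> 'CCCCCCCC'
  1C -> 'C'
  2E -> 'EE'
  5C -> 'CCCCC'
  1E -> 'E'

Decoded = EEEECCCCCCCCCCCEECCCCCE


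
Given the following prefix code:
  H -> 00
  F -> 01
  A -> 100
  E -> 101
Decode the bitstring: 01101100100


Decoding step by step:
Bits 01 -> F
Bits 101 -> E
Bits 100 -> A
Bits 100 -> A


Decoded message: FEAA


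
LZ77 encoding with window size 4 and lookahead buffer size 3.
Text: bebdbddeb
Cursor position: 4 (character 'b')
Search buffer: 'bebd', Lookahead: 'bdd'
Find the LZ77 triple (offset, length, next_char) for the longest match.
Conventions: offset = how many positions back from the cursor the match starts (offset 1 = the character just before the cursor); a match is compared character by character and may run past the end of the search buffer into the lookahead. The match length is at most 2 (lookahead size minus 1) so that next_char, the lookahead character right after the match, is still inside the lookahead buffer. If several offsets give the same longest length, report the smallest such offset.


Try each offset into the search buffer:
  offset=1 (pos 3, char 'd'): match length 0
  offset=2 (pos 2, char 'b'): match length 2
  offset=3 (pos 1, char 'e'): match length 0
  offset=4 (pos 0, char 'b'): match length 1
Longest match has length 2 at offset 2.
next_char = character at position 4 + 2 = 6 -> 'd'

Best match: offset=2, length=2 (matching 'bd' starting at position 2)
LZ77 triple: (2, 2, 'd')
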